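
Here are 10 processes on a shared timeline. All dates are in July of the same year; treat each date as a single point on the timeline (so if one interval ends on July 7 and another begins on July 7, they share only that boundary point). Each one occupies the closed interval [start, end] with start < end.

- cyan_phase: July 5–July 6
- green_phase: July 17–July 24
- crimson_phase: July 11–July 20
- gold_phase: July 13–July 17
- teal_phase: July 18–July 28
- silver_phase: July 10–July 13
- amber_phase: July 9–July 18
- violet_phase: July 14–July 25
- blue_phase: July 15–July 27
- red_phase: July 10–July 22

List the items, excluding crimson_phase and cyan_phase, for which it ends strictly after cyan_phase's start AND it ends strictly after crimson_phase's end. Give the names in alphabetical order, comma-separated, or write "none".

Conditions: its end is strictly after cyan_phase's start (X.end > July 5) AND its end is strictly after crimson_phase's end (X.end > July 20).
amber_phase: end July 18 > July 5? ✓; end July 18 > July 20? ✗ → no.
blue_phase: end July 27 > July 5? ✓; end July 27 > July 20? ✓ → yes.
gold_phase: end July 17 > July 5? ✓; end July 17 > July 20? ✗ → no.
green_phase: end July 24 > July 5? ✓; end July 24 > July 20? ✓ → yes.
red_phase: end July 22 > July 5? ✓; end July 22 > July 20? ✓ → yes.
silver_phase: end July 13 > July 5? ✓; end July 13 > July 20? ✗ → no.
teal_phase: end July 28 > July 5? ✓; end July 28 > July 20? ✓ → yes.
violet_phase: end July 25 > July 5? ✓; end July 25 > July 20? ✓ → yes.
Result: blue_phase, green_phase, red_phase, teal_phase, violet_phase.

blue_phase, green_phase, red_phase, teal_phase, violet_phase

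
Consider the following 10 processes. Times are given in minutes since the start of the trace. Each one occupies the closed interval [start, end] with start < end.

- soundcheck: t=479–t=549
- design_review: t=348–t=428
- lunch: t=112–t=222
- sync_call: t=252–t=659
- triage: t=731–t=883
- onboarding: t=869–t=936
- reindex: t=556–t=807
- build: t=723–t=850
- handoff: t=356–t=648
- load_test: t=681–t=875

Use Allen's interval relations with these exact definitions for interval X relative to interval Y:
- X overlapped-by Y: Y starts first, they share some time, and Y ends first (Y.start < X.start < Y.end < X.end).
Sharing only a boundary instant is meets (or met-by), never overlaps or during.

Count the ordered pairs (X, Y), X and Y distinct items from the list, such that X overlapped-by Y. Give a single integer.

Checking all 90 ordered pairs for relation 'overlapped-by'; matching pairs in alphabetical order:
(build, reindex): build overlapped-by reindex ✓
(handoff, design_review): handoff overlapped-by design_review ✓
(load_test, reindex): load_test overlapped-by reindex ✓
(onboarding, load_test): onboarding overlapped-by load_test ✓
(onboarding, triage): onboarding overlapped-by triage ✓
(reindex, handoff): reindex overlapped-by handoff ✓
(reindex, sync_call): reindex overlapped-by sync_call ✓
(triage, build): triage overlapped-by build ✓
(triage, load_test): triage overlapped-by load_test ✓
(triage, reindex): triage overlapped-by reindex ✓
Count: 10.

10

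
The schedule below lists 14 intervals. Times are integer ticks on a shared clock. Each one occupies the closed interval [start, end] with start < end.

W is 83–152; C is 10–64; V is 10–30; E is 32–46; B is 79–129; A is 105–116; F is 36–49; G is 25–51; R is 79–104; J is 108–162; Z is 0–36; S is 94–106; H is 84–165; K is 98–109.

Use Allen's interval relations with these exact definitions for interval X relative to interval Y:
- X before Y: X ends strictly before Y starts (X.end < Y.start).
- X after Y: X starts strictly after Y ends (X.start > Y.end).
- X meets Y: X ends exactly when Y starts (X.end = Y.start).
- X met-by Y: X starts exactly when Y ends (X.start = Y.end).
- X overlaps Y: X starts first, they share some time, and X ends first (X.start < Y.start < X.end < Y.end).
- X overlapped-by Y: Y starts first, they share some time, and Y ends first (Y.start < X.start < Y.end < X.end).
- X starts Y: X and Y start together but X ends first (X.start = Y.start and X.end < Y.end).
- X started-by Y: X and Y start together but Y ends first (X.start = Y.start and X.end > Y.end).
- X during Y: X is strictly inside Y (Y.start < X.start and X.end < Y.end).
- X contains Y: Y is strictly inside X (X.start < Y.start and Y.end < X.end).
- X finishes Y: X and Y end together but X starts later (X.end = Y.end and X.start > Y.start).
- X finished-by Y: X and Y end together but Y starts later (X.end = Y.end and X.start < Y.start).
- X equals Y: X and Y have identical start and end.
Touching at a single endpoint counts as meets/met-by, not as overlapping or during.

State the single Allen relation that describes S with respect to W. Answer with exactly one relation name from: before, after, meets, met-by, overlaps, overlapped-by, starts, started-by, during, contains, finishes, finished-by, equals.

S = [94, 106]; W = [83, 152].
Compare endpoints: S.start > W.start, S.start < W.end, S.end > W.start, S.end < W.end.
That pattern is 'during'.

during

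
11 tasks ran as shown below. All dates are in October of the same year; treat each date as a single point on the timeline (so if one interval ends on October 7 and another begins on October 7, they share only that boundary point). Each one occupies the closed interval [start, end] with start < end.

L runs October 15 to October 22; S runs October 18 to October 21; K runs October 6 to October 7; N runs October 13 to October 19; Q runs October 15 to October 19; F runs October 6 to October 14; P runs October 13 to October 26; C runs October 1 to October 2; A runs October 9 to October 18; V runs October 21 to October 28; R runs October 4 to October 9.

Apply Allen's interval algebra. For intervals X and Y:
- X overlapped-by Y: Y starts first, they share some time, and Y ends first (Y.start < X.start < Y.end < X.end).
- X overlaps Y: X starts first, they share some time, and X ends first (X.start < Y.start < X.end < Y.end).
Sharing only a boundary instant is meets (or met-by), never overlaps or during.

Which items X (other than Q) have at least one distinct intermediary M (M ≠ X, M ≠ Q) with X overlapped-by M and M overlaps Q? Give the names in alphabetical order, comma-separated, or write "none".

Target Q = [October 15, October 19].
Intermediaries M with M overlaps Q: A.
Via A — items with X overlapped-by A: L, N, P.
Union: L, N, P.

L, N, P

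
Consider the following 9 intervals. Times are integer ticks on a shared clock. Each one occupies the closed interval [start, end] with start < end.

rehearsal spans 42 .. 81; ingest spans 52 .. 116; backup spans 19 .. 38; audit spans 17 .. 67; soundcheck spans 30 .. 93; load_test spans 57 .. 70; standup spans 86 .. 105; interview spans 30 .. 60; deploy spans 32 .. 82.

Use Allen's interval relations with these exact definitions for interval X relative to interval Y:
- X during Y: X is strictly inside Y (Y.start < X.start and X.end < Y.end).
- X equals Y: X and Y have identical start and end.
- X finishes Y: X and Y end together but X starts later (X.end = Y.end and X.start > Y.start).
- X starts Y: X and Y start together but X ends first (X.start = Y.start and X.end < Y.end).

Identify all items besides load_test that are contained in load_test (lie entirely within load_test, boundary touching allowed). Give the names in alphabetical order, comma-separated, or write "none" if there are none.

Target load_test = [57, 70].
audit [17, 67] → overlaps → no.
backup [19, 38] → before → no.
deploy [32, 82] → contains → no.
ingest [52, 116] → contains → no.
interview [30, 60] → overlaps → no.
rehearsal [42, 81] → contains → no.
soundcheck [30, 93] → contains → no.
standup [86, 105] → after → no.
Result: none.

none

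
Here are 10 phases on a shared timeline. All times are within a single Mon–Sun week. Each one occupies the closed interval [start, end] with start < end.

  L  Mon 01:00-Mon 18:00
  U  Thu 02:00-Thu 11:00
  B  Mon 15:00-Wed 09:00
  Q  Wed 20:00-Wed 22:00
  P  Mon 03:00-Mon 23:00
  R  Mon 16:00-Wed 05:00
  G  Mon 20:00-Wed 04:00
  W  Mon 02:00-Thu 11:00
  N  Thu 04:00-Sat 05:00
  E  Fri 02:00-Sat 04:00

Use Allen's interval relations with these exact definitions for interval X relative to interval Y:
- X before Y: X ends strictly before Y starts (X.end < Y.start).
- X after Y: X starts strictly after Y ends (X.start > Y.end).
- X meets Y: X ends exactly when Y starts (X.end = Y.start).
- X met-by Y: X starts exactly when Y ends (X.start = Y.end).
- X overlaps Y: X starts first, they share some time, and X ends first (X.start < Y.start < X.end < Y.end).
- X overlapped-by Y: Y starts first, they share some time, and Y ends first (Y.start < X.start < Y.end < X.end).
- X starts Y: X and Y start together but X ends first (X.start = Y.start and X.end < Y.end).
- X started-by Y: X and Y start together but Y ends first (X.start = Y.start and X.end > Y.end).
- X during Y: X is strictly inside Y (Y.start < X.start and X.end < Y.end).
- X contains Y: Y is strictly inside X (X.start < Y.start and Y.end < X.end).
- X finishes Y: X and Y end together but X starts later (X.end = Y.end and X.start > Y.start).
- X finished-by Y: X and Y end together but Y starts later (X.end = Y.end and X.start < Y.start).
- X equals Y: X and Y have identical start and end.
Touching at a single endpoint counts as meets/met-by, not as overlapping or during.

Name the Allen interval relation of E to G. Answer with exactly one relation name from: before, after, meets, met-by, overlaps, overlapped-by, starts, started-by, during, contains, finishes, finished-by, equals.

after

E = [Fri 02:00, Sat 04:00]; G = [Mon 20:00, Wed 04:00].
Compare endpoints: E.start > G.start, E.start > G.end, E.end > G.start, E.end > G.end.
That pattern is 'after'.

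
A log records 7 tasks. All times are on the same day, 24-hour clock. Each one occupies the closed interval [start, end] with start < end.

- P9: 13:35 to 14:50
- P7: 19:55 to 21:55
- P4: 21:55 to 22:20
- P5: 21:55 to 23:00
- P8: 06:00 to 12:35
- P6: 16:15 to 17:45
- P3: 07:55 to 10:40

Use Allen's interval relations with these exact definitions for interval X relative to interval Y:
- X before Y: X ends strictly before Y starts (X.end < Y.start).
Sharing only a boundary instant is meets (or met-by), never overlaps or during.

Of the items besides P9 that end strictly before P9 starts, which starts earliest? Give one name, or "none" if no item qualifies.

P8

Target P9 = [13:35, 14:50].
P3 [07:55, 10:40] → before → candidate.
P4 [21:55, 22:20] → after → excluded.
P5 [21:55, 23:00] → after → excluded.
P6 [16:15, 17:45] → after → excluded.
P7 [19:55, 21:55] → after → excluded.
P8 [06:00, 12:35] → before → candidate.
Among candidates, earliest start is 06:00 → P8.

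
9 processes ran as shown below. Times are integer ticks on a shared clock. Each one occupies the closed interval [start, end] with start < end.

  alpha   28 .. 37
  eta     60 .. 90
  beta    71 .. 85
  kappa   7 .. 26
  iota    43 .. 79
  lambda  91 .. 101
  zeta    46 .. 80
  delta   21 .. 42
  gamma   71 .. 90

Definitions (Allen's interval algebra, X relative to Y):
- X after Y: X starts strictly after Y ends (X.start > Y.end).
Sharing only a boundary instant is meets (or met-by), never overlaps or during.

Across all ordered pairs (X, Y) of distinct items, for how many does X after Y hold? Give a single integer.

24

Checking all 72 ordered pairs for relation 'after'; matching pairs in alphabetical order:
(alpha, kappa): alpha after kappa ✓
(beta, alpha): beta after alpha ✓
(beta, delta): beta after delta ✓
(beta, kappa): beta after kappa ✓
(eta, alpha): eta after alpha ✓
(eta, delta): eta after delta ✓
(eta, kappa): eta after kappa ✓
(gamma, alpha): gamma after alpha ✓
(gamma, delta): gamma after delta ✓
(gamma, kappa): gamma after kappa ✓
(iota, alpha): iota after alpha ✓
(iota, delta): iota after delta ✓
(iota, kappa): iota after kappa ✓
(lambda, alpha): lambda after alpha ✓
(lambda, beta): lambda after beta ✓
(lambda, delta): lambda after delta ✓
(lambda, eta): lambda after eta ✓
(lambda, gamma): lambda after gamma ✓
(lambda, iota): lambda after iota ✓
(lambda, kappa): lambda after kappa ✓
(lambda, zeta): lambda after zeta ✓
(zeta, alpha): zeta after alpha ✓
(zeta, delta): zeta after delta ✓
(zeta, kappa): zeta after kappa ✓
Count: 24.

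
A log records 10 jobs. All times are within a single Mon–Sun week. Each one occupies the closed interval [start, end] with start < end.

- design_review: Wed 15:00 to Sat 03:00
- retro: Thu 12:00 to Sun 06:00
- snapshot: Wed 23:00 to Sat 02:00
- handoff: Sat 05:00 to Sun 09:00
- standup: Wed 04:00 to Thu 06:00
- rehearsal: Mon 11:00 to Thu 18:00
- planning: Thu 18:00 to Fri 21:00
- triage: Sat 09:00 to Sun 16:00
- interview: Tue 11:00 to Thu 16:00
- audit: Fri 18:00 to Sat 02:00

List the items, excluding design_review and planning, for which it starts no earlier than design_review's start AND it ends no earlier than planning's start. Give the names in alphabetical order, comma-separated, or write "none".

audit, handoff, retro, snapshot, triage

Conditions: its start is no earlier than design_review's start (X.start >= Wed 15:00) AND its end is no earlier than planning's start (X.end >= Thu 18:00).
audit: start Fri 18:00 >= Wed 15:00? ✓; end Sat 02:00 >= Thu 18:00? ✓ → yes.
handoff: start Sat 05:00 >= Wed 15:00? ✓; end Sun 09:00 >= Thu 18:00? ✓ → yes.
interview: start Tue 11:00 >= Wed 15:00? ✗; end Thu 16:00 >= Thu 18:00? ✗ → no.
rehearsal: start Mon 11:00 >= Wed 15:00? ✗; end Thu 18:00 >= Thu 18:00? ✓ → no.
retro: start Thu 12:00 >= Wed 15:00? ✓; end Sun 06:00 >= Thu 18:00? ✓ → yes.
snapshot: start Wed 23:00 >= Wed 15:00? ✓; end Sat 02:00 >= Thu 18:00? ✓ → yes.
standup: start Wed 04:00 >= Wed 15:00? ✗; end Thu 06:00 >= Thu 18:00? ✗ → no.
triage: start Sat 09:00 >= Wed 15:00? ✓; end Sun 16:00 >= Thu 18:00? ✓ → yes.
Result: audit, handoff, retro, snapshot, triage.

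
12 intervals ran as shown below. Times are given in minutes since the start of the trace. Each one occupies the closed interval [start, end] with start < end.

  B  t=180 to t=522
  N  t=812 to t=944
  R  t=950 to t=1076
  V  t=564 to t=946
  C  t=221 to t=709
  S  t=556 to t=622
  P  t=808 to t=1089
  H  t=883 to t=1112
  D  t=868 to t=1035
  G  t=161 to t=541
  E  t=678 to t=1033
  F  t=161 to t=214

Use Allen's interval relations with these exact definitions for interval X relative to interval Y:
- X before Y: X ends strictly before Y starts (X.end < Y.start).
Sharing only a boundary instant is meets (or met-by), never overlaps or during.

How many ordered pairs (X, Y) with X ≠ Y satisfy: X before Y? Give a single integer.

Checking all 132 ordered pairs for relation 'before'; matching pairs in alphabetical order:
(B, D): B before D ✓
(B, E): B before E ✓
(B, H): B before H ✓
(B, N): B before N ✓
(B, P): B before P ✓
(B, R): B before R ✓
(B, S): B before S ✓
(B, V): B before V ✓
(C, D): C before D ✓
(C, H): C before H ✓
(C, N): C before N ✓
(C, P): C before P ✓
(C, R): C before R ✓
(F, C): F before C ✓
(F, D): F before D ✓
(F, E): F before E ✓
(F, H): F before H ✓
(F, N): F before N ✓
(F, P): F before P ✓
(F, R): F before R ✓
(F, S): F before S ✓
(F, V): F before V ✓
(G, D): G before D ✓
(G, E): G before E ✓
... plus 14 further pairs not listed.
Count: 38.

38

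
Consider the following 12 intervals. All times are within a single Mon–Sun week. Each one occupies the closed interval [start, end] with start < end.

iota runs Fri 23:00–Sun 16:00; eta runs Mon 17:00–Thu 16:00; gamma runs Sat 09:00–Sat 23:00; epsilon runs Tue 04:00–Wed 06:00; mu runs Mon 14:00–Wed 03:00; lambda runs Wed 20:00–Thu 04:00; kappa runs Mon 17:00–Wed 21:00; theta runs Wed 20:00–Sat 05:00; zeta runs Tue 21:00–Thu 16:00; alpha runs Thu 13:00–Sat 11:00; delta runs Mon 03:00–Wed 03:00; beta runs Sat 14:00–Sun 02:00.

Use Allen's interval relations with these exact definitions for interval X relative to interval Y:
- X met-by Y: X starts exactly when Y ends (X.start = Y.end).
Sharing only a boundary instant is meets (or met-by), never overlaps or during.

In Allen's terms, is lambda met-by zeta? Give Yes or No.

No

lambda = [Wed 20:00, Thu 04:00], zeta = [Tue 21:00, Thu 16:00].
Actual relation of lambda to zeta: during.
Asked whether 'met-by' holds → No.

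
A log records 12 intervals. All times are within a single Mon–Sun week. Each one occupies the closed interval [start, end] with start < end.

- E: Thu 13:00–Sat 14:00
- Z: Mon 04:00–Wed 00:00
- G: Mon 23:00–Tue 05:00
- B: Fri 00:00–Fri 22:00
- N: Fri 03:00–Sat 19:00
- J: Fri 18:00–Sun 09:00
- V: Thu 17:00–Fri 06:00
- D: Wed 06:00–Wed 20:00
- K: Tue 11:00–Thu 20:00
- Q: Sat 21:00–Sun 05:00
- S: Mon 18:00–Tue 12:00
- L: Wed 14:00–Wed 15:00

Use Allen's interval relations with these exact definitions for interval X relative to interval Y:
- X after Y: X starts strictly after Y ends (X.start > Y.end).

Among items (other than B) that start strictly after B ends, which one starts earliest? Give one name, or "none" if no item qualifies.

Target B = [Fri 00:00, Fri 22:00].
D [Wed 06:00, Wed 20:00] → before → excluded.
E [Thu 13:00, Sat 14:00] → contains → excluded.
G [Mon 23:00, Tue 05:00] → before → excluded.
J [Fri 18:00, Sun 09:00] → overlapped-by → excluded.
K [Tue 11:00, Thu 20:00] → before → excluded.
L [Wed 14:00, Wed 15:00] → before → excluded.
N [Fri 03:00, Sat 19:00] → overlapped-by → excluded.
Q [Sat 21:00, Sun 05:00] → after → candidate.
S [Mon 18:00, Tue 12:00] → before → excluded.
V [Thu 17:00, Fri 06:00] → overlaps → excluded.
Z [Mon 04:00, Wed 00:00] → before → excluded.
Among candidates, earliest start is Sat 21:00 → Q.

Q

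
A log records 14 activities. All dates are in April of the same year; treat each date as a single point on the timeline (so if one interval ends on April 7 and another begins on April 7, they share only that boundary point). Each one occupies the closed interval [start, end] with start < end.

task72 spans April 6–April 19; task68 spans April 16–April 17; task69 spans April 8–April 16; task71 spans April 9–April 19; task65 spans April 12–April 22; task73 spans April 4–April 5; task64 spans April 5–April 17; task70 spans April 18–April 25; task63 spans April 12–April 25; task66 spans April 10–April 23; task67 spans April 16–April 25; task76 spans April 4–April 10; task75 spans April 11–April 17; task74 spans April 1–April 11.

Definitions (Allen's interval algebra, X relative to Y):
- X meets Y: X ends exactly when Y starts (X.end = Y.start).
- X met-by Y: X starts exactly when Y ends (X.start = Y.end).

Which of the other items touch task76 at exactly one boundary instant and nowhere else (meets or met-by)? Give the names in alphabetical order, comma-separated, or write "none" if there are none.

Target task76 = [April 4, April 10].
task63 [April 12, April 25] → after → no.
task64 [April 5, April 17] → overlapped-by → no.
task65 [April 12, April 22] → after → no.
task66 [April 10, April 23] → met-by → yes.
task67 [April 16, April 25] → after → no.
task68 [April 16, April 17] → after → no.
task69 [April 8, April 16] → overlapped-by → no.
task70 [April 18, April 25] → after → no.
task71 [April 9, April 19] → overlapped-by → no.
task72 [April 6, April 19] → overlapped-by → no.
task73 [April 4, April 5] → starts → no.
task74 [April 1, April 11] → contains → no.
task75 [April 11, April 17] → after → no.
Result: task66.

task66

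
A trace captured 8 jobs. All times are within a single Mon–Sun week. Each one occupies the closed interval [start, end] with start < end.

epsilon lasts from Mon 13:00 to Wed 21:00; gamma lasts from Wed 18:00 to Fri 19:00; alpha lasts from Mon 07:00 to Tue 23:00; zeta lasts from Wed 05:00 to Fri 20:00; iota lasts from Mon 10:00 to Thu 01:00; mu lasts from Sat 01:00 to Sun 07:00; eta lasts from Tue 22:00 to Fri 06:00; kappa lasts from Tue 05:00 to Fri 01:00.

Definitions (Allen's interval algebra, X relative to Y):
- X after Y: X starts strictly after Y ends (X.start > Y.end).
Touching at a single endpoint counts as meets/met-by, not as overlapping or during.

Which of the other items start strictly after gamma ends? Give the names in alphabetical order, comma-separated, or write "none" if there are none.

Target gamma = [Wed 18:00, Fri 19:00].
alpha [Mon 07:00, Tue 23:00] → before → no.
epsilon [Mon 13:00, Wed 21:00] → overlaps → no.
eta [Tue 22:00, Fri 06:00] → overlaps → no.
iota [Mon 10:00, Thu 01:00] → overlaps → no.
kappa [Tue 05:00, Fri 01:00] → overlaps → no.
mu [Sat 01:00, Sun 07:00] → after → yes.
zeta [Wed 05:00, Fri 20:00] → contains → no.
Result: mu.

mu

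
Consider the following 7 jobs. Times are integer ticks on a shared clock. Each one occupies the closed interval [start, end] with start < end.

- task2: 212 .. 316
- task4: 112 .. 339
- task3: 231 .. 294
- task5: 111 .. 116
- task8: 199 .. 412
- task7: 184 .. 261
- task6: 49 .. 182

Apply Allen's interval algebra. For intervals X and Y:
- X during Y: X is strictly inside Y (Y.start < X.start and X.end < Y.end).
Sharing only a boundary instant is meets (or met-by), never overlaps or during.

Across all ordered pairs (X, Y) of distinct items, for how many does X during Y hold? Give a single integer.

Checking all 42 ordered pairs for relation 'during'; matching pairs in alphabetical order:
(task2, task4): task2 during task4 ✓
(task2, task8): task2 during task8 ✓
(task3, task2): task3 during task2 ✓
(task3, task4): task3 during task4 ✓
(task3, task8): task3 during task8 ✓
(task5, task6): task5 during task6 ✓
(task7, task4): task7 during task4 ✓
Count: 7.

7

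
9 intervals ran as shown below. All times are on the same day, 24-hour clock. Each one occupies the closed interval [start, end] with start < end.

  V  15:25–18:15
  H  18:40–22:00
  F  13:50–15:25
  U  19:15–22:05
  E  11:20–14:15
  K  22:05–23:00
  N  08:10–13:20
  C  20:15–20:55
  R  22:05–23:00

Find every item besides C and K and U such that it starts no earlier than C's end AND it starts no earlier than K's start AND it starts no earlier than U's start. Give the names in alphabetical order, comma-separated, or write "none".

R

Conditions: its start is no earlier than C's end (X.start >= 20:55) AND its start is no earlier than K's start (X.start >= 22:05) AND its start is no earlier than U's start (X.start >= 19:15).
E: start 11:20 >= 20:55? ✗; start 11:20 >= 22:05? ✗; start 11:20 >= 19:15? ✗ → no.
F: start 13:50 >= 20:55? ✗; start 13:50 >= 22:05? ✗; start 13:50 >= 19:15? ✗ → no.
H: start 18:40 >= 20:55? ✗; start 18:40 >= 22:05? ✗; start 18:40 >= 19:15? ✗ → no.
N: start 08:10 >= 20:55? ✗; start 08:10 >= 22:05? ✗; start 08:10 >= 19:15? ✗ → no.
R: start 22:05 >= 20:55? ✓; start 22:05 >= 22:05? ✓; start 22:05 >= 19:15? ✓ → yes.
V: start 15:25 >= 20:55? ✗; start 15:25 >= 22:05? ✗; start 15:25 >= 19:15? ✗ → no.
Result: R.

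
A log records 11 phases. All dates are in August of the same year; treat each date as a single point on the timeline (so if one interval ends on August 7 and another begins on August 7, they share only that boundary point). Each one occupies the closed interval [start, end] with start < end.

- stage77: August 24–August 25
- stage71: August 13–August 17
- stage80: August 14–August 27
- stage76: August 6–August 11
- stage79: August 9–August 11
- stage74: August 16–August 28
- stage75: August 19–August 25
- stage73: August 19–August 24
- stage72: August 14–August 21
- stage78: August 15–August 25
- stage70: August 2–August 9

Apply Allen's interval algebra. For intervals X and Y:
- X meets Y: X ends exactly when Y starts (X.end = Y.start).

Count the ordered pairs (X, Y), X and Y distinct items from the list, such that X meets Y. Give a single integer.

2

Checking all 110 ordered pairs for relation 'meets'; matching pairs in alphabetical order:
(stage70, stage79): stage70 meets stage79 ✓
(stage73, stage77): stage73 meets stage77 ✓
Count: 2.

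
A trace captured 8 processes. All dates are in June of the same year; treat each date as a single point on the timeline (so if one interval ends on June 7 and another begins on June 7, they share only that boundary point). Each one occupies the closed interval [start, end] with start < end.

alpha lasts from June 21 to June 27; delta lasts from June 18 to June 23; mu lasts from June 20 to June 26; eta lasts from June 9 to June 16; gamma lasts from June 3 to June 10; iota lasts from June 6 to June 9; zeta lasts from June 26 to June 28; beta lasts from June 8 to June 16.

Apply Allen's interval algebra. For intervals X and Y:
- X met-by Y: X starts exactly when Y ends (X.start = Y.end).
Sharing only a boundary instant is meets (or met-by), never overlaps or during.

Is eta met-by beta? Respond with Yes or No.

eta = [June 9, June 16], beta = [June 8, June 16].
Actual relation of eta to beta: finishes.
Asked whether 'met-by' holds → No.

No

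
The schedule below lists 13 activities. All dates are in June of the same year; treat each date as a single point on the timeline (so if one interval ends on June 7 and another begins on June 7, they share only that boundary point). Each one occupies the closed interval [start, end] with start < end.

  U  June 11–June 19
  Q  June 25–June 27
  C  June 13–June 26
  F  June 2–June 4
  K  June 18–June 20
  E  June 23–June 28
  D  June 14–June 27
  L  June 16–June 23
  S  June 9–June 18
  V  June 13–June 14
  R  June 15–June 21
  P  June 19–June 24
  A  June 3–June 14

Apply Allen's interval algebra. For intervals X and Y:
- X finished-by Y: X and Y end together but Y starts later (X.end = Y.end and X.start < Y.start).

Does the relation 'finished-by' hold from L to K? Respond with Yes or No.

L = [June 16, June 23], K = [June 18, June 20].
Actual relation of L to K: contains.
Asked whether 'finished-by' holds → No.

No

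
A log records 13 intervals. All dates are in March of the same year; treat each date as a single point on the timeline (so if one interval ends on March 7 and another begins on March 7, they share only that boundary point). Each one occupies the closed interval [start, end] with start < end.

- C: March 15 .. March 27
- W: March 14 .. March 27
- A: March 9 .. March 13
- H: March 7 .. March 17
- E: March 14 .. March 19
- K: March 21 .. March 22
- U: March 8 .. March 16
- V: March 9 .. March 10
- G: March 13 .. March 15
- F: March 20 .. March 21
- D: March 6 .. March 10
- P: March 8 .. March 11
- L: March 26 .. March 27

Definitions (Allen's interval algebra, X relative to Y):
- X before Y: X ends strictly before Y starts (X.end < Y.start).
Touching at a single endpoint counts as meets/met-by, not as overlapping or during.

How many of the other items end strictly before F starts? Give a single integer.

Target F = [March 20, March 21].
A [March 9, March 13] → before → counts.
C [March 15, March 27] → contains → no.
D [March 6, March 10] → before → counts.
E [March 14, March 19] → before → counts.
G [March 13, March 15] → before → counts.
H [March 7, March 17] → before → counts.
K [March 21, March 22] → met-by → no.
L [March 26, March 27] → after → no.
P [March 8, March 11] → before → counts.
U [March 8, March 16] → before → counts.
V [March 9, March 10] → before → counts.
W [March 14, March 27] → contains → no.
Total: 8.

8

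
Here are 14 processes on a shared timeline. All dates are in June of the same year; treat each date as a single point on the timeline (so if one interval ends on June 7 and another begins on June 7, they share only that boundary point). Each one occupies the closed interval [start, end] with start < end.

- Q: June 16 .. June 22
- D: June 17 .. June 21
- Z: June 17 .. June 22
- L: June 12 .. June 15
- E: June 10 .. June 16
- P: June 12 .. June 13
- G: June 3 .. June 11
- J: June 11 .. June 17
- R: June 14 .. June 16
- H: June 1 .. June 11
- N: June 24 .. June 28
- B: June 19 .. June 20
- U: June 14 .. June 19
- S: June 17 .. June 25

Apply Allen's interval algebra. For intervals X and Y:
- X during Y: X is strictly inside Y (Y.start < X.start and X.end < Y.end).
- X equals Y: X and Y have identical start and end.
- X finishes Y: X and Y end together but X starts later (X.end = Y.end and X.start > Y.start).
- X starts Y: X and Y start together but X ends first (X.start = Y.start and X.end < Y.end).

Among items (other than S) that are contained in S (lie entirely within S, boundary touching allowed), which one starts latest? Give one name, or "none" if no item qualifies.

Target S = [June 17, June 25].
B [June 19, June 20] → during → candidate.
D [June 17, June 21] → starts → candidate.
E [June 10, June 16] → before → excluded.
G [June 3, June 11] → before → excluded.
H [June 1, June 11] → before → excluded.
J [June 11, June 17] → meets → excluded.
L [June 12, June 15] → before → excluded.
N [June 24, June 28] → overlapped-by → excluded.
P [June 12, June 13] → before → excluded.
Q [June 16, June 22] → overlaps → excluded.
R [June 14, June 16] → before → excluded.
U [June 14, June 19] → overlaps → excluded.
Z [June 17, June 22] → starts → candidate.
Among candidates, latest start is June 19 → B.

B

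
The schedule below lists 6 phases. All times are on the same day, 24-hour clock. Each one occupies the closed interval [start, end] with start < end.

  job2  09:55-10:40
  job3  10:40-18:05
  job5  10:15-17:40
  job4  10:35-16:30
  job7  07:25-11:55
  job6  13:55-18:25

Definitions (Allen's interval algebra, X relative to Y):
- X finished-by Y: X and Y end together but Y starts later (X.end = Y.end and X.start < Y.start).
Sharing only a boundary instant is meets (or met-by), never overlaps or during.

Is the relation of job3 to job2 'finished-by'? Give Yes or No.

job3 = [10:40, 18:05], job2 = [09:55, 10:40].
Actual relation of job3 to job2: met-by.
Asked whether 'finished-by' holds → No.

No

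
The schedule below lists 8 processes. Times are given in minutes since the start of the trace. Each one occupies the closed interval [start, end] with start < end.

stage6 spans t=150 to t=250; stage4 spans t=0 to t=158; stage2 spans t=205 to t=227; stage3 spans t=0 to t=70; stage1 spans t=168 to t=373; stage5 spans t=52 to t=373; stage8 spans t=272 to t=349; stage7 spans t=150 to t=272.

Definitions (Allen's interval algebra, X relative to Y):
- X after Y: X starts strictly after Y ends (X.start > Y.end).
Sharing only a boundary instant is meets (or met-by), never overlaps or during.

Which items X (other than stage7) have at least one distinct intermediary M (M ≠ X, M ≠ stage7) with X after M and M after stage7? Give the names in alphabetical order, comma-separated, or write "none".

Target stage7 = [t=150, t=272].
Intermediaries M with M after stage7: none.
Union: none.

none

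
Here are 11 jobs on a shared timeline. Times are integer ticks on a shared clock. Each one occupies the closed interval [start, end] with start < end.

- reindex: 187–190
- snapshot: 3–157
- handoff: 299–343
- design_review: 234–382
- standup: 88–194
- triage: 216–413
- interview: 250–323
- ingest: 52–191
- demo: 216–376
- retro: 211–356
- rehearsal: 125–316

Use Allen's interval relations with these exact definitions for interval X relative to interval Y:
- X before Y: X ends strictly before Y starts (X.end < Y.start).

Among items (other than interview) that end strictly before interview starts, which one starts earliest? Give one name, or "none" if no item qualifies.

Target interview = [250, 323].
demo [216, 376] → contains → excluded.
design_review [234, 382] → contains → excluded.
handoff [299, 343] → overlapped-by → excluded.
ingest [52, 191] → before → candidate.
rehearsal [125, 316] → overlaps → excluded.
reindex [187, 190] → before → candidate.
retro [211, 356] → contains → excluded.
snapshot [3, 157] → before → candidate.
standup [88, 194] → before → candidate.
triage [216, 413] → contains → excluded.
Among candidates, earliest start is 3 → snapshot.

snapshot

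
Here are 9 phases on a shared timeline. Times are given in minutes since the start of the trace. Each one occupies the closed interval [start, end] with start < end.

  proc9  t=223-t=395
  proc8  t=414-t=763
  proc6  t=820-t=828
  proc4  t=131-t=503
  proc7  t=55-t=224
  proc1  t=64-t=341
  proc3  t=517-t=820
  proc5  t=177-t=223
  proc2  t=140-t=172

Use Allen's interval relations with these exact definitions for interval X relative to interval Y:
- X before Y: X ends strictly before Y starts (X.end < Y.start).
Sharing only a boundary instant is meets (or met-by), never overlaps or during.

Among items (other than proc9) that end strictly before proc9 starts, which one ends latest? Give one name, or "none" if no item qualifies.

Target proc9 = [t=223, t=395].
proc1 [t=64, t=341] → overlaps → excluded.
proc2 [t=140, t=172] → before → candidate.
proc3 [t=517, t=820] → after → excluded.
proc4 [t=131, t=503] → contains → excluded.
proc5 [t=177, t=223] → meets → excluded.
proc6 [t=820, t=828] → after → excluded.
proc7 [t=55, t=224] → overlaps → excluded.
proc8 [t=414, t=763] → after → excluded.
Among candidates, latest end is t=172 → proc2.

proc2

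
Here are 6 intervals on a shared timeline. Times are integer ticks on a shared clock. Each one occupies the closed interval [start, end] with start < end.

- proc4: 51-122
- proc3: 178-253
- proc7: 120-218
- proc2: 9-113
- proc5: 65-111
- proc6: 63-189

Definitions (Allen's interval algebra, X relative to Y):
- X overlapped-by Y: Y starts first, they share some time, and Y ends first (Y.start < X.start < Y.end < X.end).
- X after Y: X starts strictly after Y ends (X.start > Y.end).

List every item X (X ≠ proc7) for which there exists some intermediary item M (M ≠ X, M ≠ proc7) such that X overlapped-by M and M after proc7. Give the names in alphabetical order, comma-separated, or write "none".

Target proc7 = [120, 218].
Intermediaries M with M after proc7: none.
Union: none.

none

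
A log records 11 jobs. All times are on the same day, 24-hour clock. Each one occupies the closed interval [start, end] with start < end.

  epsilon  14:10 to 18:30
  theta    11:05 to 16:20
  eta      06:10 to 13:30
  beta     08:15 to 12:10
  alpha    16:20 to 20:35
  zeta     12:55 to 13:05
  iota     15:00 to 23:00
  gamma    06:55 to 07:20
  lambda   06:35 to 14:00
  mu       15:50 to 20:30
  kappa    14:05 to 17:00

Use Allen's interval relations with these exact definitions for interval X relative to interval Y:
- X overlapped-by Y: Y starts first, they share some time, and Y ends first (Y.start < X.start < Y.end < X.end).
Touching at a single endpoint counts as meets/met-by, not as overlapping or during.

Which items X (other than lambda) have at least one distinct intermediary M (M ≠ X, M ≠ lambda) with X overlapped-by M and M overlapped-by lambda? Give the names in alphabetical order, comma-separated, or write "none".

epsilon, iota, kappa, mu

Target lambda = [06:35, 14:00].
Intermediaries M with M overlapped-by lambda: theta.
Via theta — items with X overlapped-by theta: epsilon, iota, kappa, mu.
Union: epsilon, iota, kappa, mu.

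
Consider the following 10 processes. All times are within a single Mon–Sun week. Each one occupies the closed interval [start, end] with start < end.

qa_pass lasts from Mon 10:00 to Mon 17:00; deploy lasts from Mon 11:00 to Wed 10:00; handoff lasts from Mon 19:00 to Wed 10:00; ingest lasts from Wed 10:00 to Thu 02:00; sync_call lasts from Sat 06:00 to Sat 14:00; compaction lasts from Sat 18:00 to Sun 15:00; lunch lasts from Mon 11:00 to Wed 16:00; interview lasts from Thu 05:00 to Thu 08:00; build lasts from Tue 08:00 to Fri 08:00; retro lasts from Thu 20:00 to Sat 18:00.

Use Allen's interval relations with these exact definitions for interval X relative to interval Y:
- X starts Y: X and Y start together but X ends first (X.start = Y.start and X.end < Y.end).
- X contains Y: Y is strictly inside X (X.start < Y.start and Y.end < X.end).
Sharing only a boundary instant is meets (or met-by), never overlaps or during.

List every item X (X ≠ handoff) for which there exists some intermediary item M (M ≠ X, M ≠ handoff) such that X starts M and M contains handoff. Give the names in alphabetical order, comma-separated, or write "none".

Target handoff = [Mon 19:00, Wed 10:00].
Intermediaries M with M contains handoff: lunch.
Via lunch — items with X starts lunch: deploy.
Union: deploy.

deploy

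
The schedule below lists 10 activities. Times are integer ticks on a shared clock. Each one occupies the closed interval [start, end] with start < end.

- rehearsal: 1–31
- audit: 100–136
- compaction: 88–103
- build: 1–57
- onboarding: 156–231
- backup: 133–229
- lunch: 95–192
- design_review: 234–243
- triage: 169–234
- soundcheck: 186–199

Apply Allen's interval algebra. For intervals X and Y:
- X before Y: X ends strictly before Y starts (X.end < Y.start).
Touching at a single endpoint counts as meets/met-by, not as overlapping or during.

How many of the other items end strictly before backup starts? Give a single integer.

3

Target backup = [133, 229].
audit [100, 136] → overlaps → no.
build [1, 57] → before → counts.
compaction [88, 103] → before → counts.
design_review [234, 243] → after → no.
lunch [95, 192] → overlaps → no.
onboarding [156, 231] → overlapped-by → no.
rehearsal [1, 31] → before → counts.
soundcheck [186, 199] → during → no.
triage [169, 234] → overlapped-by → no.
Total: 3.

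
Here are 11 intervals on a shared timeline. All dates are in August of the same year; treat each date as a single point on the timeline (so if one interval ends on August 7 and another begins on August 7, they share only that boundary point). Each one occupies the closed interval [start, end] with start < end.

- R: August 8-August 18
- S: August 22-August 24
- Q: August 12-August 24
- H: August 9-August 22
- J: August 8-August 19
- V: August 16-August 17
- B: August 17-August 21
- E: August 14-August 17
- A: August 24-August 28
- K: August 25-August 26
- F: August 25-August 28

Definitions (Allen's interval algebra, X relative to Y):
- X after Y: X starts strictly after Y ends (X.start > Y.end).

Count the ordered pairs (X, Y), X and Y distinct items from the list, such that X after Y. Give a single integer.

Checking all 110 ordered pairs for relation 'after'; matching pairs in alphabetical order:
(A, B): A after B ✓
(A, E): A after E ✓
(A, H): A after H ✓
(A, J): A after J ✓
(A, R): A after R ✓
(A, V): A after V ✓
(F, B): F after B ✓
(F, E): F after E ✓
(F, H): F after H ✓
(F, J): F after J ✓
(F, Q): F after Q ✓
(F, R): F after R ✓
(F, S): F after S ✓
(F, V): F after V ✓
(K, B): K after B ✓
(K, E): K after E ✓
(K, H): K after H ✓
(K, J): K after J ✓
(K, Q): K after Q ✓
(K, R): K after R ✓
(K, S): K after S ✓
(K, V): K after V ✓
(S, B): S after B ✓
(S, E): S after E ✓
... plus 3 further pairs not listed.
Count: 27.

27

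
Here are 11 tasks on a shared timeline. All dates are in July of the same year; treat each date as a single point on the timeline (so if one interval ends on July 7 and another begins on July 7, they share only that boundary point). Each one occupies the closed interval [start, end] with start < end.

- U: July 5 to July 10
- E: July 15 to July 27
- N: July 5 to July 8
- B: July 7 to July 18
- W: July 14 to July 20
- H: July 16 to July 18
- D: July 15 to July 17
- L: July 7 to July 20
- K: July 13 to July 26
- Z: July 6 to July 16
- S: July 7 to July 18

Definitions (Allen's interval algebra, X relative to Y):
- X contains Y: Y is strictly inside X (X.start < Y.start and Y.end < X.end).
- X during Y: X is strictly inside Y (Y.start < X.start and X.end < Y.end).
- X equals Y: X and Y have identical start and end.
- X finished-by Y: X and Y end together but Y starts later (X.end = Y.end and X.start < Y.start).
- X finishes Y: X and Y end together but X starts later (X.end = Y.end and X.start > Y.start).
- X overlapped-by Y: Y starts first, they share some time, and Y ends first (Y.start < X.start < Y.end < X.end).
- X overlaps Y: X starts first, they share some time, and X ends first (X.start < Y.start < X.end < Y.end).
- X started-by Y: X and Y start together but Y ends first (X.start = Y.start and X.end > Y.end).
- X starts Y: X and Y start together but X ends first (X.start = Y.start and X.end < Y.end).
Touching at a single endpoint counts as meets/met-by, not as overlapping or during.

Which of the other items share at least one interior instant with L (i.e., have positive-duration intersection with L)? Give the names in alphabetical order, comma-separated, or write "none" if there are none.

Target L = [July 7, July 20].
B [July 7, July 18] → starts → yes.
D [July 15, July 17] → during → yes.
E [July 15, July 27] → overlapped-by → yes.
H [July 16, July 18] → during → yes.
K [July 13, July 26] → overlapped-by → yes.
N [July 5, July 8] → overlaps → yes.
S [July 7, July 18] → starts → yes.
U [July 5, July 10] → overlaps → yes.
W [July 14, July 20] → finishes → yes.
Z [July 6, July 16] → overlaps → yes.
Result: B, D, E, H, K, N, S, U, W, Z.

B, D, E, H, K, N, S, U, W, Z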